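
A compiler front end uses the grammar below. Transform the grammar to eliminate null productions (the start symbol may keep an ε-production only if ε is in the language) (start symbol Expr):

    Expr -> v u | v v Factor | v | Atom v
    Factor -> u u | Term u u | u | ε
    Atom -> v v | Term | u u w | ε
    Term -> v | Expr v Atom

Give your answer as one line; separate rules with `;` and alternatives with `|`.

Expr -> v u | v v Factor | v v | v | Atom v; Factor -> u u | Term u u | u; Atom -> v v | Term | u u w; Term -> v | Expr v Atom | Expr v

Nullable set = {Atom, Factor}.
ε ∉ L(G), so no ε-production is kept.
For each production, add variants omitting each subset of nullable occurrences: Expr → v v Factor gives v v Factor | v v. Term → Expr v Atom gives Expr v Atom | Expr v.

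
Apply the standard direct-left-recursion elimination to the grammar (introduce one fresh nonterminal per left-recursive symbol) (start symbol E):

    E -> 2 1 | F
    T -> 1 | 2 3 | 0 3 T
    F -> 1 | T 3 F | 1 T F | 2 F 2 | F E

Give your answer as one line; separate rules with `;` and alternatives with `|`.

F is directly left-recursive.
For F: α = {E}, β = {1, T 3 F, 1 T F, 2 F 2}. Rewrite as F → β F' and F' → α F' | ε.

E -> 2 1 | F; T -> 1 | 2 3 | 0 3 T; F -> 1 F' | T 3 F F' | 1 T F F' | 2 F 2 F'; F' -> E F' | eps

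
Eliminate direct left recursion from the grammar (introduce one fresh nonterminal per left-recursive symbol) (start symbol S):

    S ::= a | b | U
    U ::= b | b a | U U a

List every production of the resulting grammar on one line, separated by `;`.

Directly left-recursive nonterminal: U.
For U: α = {U a}, β = {b, b a}. Rewrite as U → β U' and U' → α U' | ε.

S ::= a | b | U; U ::= b U' | b a U'; U' ::= U a U' | ε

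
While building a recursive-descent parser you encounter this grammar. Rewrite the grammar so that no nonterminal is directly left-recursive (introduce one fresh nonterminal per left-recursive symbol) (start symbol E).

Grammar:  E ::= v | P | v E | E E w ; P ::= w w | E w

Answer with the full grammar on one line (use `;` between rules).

E ::= v E' | P E' | v E E'; P ::= w w | E w; E' ::= E w E' | ε

Directly left-recursive nonterminal: E.
For E: α = {E w}, β = {v, P, v E}. Rewrite as E → β E' and E' → α E' | ε.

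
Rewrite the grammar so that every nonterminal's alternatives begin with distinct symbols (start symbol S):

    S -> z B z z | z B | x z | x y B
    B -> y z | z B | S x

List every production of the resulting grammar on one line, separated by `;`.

S -> z B S' | x S''; B -> y z | z B | S x; S' -> z z | ε; S'' -> z | y B

S has alternatives sharing prefix 'z B': factor to S → z B S' with S' → z z | ε.
S has alternatives sharing prefix 'x': factor to S → x S'' with S'' → z | y B.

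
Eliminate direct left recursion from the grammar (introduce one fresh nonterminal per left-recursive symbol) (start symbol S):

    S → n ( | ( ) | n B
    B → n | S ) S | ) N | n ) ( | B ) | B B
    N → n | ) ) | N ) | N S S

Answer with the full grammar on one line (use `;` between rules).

S → n ( | ( ) | n B; B → n B' | S ) S B' | ) N B' | n ) ( B'; N → n N' | ) ) N'; B' → ) B' | B B' | ε; N' → ) N' | S S N' | ε

B, N are directly left-recursive.
For B: α = {), B}, β = {n, S ) S, ) N, n ) (}. Rewrite as B → β B' and B' → α B' | ε.
For N: α = {), S S}, β = {n, ) )}. Rewrite as N → β N' and N' → α N' | ε.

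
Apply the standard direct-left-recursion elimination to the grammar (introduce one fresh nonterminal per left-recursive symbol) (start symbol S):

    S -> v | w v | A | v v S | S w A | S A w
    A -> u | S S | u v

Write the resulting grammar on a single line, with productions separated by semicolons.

Directly left-recursive nonterminal: S.
For S: α = {w A, A w}, β = {v, w v, A, v v S}. Rewrite as S → β S' and S' → α S' | ε.

S -> v S' | w v S' | A S' | v v S S'; A -> u | S S | u v; S' -> w A S' | A w S' | ε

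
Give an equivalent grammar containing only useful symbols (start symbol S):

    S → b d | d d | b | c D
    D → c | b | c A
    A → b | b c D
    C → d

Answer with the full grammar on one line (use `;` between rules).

Generating nonterminals: {A, C, D, S}.
Reachable from S after that: {A, D, S}.
Removed useless symbols: {C} and every production mentioning them.

S → b d | d d | b | c D; D → c | b | c A; A → b | b c D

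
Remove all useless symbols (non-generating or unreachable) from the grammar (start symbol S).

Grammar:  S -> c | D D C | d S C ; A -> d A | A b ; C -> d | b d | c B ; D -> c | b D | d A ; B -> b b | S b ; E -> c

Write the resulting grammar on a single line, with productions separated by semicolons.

S -> c | D D C | d S C; C -> d | b d | c B; D -> c | b D; B -> b b | S b

Generating nonterminals: {B, C, D, E, S}.
Reachable from S after that: {B, C, D, S}.
Removed useless symbols: {A, E} and every production mentioning them.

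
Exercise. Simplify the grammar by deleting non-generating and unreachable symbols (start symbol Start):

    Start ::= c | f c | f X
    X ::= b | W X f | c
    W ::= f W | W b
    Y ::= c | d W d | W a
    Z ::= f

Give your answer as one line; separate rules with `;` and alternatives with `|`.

Generating nonterminals: {Start, X, Y, Z}.
Reachable from Start after that: {Start, X}.
Removed useless symbols: {W, Y, Z} and every production mentioning them.

Start ::= c | f c | f X; X ::= b | c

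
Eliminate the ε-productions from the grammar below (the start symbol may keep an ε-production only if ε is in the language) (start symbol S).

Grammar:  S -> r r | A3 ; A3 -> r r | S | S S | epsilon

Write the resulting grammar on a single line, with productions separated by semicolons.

S -> r r | A3 | epsilon; A3 -> r r | S | S S

Nullable nonterminals: {A3, S}.
ε ∈ L(G) since S is nullable, so keep S → ε.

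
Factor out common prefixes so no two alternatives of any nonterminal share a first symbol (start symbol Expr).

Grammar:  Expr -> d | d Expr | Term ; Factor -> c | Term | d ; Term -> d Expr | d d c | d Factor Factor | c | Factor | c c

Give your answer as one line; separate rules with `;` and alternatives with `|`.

Expr -> Term | d Expr1; Factor -> c | Term | d; Term -> Factor | d Term1 | c Term2; Expr1 -> epsilon | Expr; Term1 -> Expr | d c | Factor Factor; Term2 -> epsilon | c

Expr has alternatives sharing prefix 'd': factor to Expr → d Expr1 with Expr1 → ε | Expr.
Term has alternatives sharing prefix 'd': factor to Term → d Term1 with Term1 → Expr | d c | Factor Factor.
Term has alternatives sharing prefix 'c': factor to Term → c Term2 with Term2 → ε | c.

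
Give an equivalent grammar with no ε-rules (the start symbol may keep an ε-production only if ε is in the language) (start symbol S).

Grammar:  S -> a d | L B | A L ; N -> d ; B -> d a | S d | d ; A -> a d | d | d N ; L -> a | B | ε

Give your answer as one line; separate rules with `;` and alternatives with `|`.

Nullable nonterminals: {L}.
ε ∉ L(G), so no ε-production is kept.
For each production, add variants omitting each subset of nullable occurrences: S → L B gives L B | B. S → A L gives A L | A.

S -> a d | L B | B | A L | A; N -> d; B -> d a | S d | d; A -> a d | d | d N; L -> a | B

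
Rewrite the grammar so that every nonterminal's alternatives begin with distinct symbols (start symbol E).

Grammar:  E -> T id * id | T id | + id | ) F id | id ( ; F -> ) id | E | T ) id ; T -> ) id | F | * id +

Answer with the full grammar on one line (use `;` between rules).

E has alternatives sharing prefix 'T id': factor to E → T id E' with E' → * id | ε.

E -> + id | ) F id | id ( | T id E'; F -> ) id | E | T ) id; T -> ) id | F | * id +; E' -> * id | ε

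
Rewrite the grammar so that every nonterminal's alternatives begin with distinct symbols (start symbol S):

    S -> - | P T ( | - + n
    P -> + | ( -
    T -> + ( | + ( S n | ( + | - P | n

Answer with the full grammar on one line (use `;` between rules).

S has alternatives sharing prefix '-': factor to S → - S' with S' → ε | + n.
T has alternatives sharing prefix '+ (': factor to T → + ( T' with T' → ε | S n.

S -> P T ( | - S'; P -> + | ( -; T -> ( + | - P | n | + ( T'; S' -> ε | + n; T' -> ε | S n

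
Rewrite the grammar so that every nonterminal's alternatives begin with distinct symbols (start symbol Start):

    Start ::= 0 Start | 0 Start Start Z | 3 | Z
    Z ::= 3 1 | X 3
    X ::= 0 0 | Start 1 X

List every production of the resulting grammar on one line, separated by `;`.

Start has alternatives sharing prefix '0 Start': factor to Start → 0 Start Start1 with Start1 → ε | Start Z.

Start ::= 3 | Z | 0 Start Start1; Z ::= 3 1 | X 3; X ::= 0 0 | Start 1 X; Start1 ::= ε | Start Z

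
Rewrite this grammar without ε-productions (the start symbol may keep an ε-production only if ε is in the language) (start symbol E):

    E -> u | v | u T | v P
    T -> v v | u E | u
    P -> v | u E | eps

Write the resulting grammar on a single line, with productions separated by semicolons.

The nullable symbols are {P}.
ε ∉ L(G), so no ε-production is kept.

E -> u | v | u T | v P; T -> v v | u E | u; P -> v | u E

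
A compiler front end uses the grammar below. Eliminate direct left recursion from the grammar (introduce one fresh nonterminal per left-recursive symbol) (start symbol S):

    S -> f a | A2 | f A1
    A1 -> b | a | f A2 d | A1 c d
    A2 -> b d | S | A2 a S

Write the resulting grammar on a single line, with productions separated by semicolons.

S -> f a | A2 | f A1; A1 -> b A1' | a A1' | f A2 d A1'; A2 -> b d A2' | S A2'; A1' -> c d A1' | eps; A2' -> a S A2' | eps

Directly left-recursive nonterminals: A1, A2.
For A1: α = {c d}, β = {b, a, f A2 d}. Rewrite as A1 → β A1' and A1' → α A1' | ε.
For A2: α = {a S}, β = {b d, S}. Rewrite as A2 → β A2' and A2' → α A2' | ε.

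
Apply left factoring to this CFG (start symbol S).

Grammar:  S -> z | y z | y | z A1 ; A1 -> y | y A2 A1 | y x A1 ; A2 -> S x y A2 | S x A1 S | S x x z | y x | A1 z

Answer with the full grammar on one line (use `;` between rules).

S -> z S' | y S''; A1 -> y A1'; A2 -> y x | A1 z | S x A2'; S' -> eps | A1; S'' -> z | eps; A1' -> eps | A2 A1 | x A1; A2' -> y A2 | A1 S | x z

S has alternatives sharing prefix 'z': factor to S → z S' with S' → ε | A1.
S has alternatives sharing prefix 'y': factor to S → y S'' with S'' → z | ε.
A1 has alternatives sharing prefix 'y': factor to A1 → y A1' with A1' → ε | A2 A1 | x A1.
A2 has alternatives sharing prefix 'S x': factor to A2 → S x A2' with A2' → y A2 | A1 S | x z.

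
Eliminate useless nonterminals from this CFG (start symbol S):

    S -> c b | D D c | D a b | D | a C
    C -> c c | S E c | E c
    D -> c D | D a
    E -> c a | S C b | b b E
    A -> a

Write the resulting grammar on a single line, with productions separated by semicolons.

S -> c b | a C; C -> c c | S E c | E c; E -> c a | S C b | b b E

Generating nonterminals: {A, C, E, S}.
Reachable from S after that: {C, E, S}.
Removed useless symbols: {A, D} and every production mentioning them.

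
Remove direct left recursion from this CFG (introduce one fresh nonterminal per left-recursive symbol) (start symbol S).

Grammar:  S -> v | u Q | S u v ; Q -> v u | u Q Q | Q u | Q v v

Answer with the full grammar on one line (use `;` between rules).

S, Q are directly left-recursive.
For S: α = {u v}, β = {v, u Q}. Rewrite as S → β S' and S' → α S' | ε.
For Q: α = {u, v v}, β = {v u, u Q Q}. Rewrite as Q → β Q' and Q' → α Q' | ε.

S -> v S' | u Q S'; Q -> v u Q' | u Q Q Q'; S' -> u v S' | eps; Q' -> u Q' | v v Q' | eps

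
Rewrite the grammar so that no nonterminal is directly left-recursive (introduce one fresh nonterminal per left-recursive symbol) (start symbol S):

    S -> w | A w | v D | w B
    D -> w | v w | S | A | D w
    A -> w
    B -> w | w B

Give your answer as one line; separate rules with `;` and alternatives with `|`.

Left recursion appears on D.
For D: α = {w}, β = {w, v w, S, A}. Rewrite as D → β D' and D' → α D' | ε.

S -> w | A w | v D | w B; D -> w D' | v w D' | S D' | A D'; A -> w; B -> w | w B; D' -> w D' | ε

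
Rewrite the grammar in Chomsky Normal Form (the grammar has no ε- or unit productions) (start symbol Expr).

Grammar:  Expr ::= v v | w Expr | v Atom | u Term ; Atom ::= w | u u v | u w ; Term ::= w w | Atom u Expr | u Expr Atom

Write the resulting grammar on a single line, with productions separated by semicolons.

Expr ::= X1 X1 | X2 Expr | X1 Atom | X3 Term; Atom ::= w | X3 Y1 | X3 X2; Term ::= X2 X2 | Atom Y2 | X3 Y3; X1 ::= v; X2 ::= w; X3 ::= u; Y1 ::= X3 X1; Y2 ::= X3 Expr; Y3 ::= Expr Atom

Introduce a nonterminal for each terminal appearing in a rule of length ≥ 2: X1 → v, X2 → w, X3 → u.
Binarize each right-hand side of length ≥ 3 by chaining fresh nonterminals (Y1, Y2, …): affected rules were Atom → X3 X3 X1; Term → Atom X3 Expr; Term → X3 Expr Atom.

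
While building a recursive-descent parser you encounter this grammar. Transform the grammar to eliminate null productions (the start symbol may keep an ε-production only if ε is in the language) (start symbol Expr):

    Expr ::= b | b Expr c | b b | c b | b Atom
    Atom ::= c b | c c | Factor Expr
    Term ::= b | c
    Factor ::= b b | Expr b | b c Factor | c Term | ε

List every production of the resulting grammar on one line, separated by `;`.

Expr ::= b | b Expr c | b b | c b | b Atom; Atom ::= c b | c c | Factor Expr | Expr; Term ::= b | c; Factor ::= b b | Expr b | b c Factor | b c | c Term

The nullable symbols are {Factor}.
ε ∉ L(G), so no ε-production is kept.
Expand every rule over subsets of its nullable positions: Atom → Factor Expr gives Factor Expr | Expr. Factor → b c Factor gives b c Factor | b c.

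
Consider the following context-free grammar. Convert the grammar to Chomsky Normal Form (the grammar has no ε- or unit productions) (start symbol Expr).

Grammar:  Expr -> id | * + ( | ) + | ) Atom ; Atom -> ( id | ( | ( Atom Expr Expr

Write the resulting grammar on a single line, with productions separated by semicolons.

Expr -> id | X1 Y1 | X4 X2 | X4 Atom; Atom -> X3 X5 | ( | X3 Y2; X1 -> *; X2 -> +; X3 -> (; X4 -> ); X5 -> id; Y1 -> X2 X3; Y2 -> Atom Y3; Y3 -> Expr Expr

Introduce a nonterminal for each terminal appearing in a rule of length ≥ 2: X1 → *, X2 → +, X3 → (, X4 → ), X5 → id.
Binarize each right-hand side of length ≥ 3 by chaining fresh nonterminals (Y1, Y2, …): affected rules were Expr → X1 X2 X3; Atom → X3 Atom Expr Expr.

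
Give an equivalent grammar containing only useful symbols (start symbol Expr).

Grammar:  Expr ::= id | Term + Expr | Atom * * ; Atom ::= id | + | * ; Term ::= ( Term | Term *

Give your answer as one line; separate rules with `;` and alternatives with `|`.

Generating nonterminals: {Atom, Expr}.
Reachable from Expr after that: {Atom, Expr}.
Removed useless symbols: {Term} and every production mentioning them.

Expr ::= id | Atom * *; Atom ::= id | + | *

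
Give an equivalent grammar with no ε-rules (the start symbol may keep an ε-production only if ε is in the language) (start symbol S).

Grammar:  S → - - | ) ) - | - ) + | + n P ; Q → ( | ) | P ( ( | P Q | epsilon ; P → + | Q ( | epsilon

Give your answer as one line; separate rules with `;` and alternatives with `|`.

Nullable set = {P, Q}.
ε ∉ L(G), so no ε-production is kept.
Add the nullable-subset variants: S → + n P gives + n P | + n. Q → P ( ( gives P ( ( | ( (. Q → P Q gives P Q | P. P → Q ( gives Q ( | (.

S → - - | ) ) - | - ) + | + n P | + n; Q → ( | ) | P ( ( | ( ( | P Q | P; P → + | Q ( | (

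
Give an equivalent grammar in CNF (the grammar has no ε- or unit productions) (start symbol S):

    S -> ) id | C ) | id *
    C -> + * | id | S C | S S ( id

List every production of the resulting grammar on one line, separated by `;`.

Introduce a nonterminal for each terminal appearing in a rule of length ≥ 2: X1 → ), X2 → id, X3 → *, X4 → +, X5 → (.
Binarize each right-hand side of length ≥ 3 by chaining fresh nonterminals (Y1, Y2, …): affected rules were C → S S X5 X2.

S -> X1 X2 | C X1 | X2 X3; C -> X4 X3 | id | S C | S Y1; X1 -> ); X2 -> id; X3 -> *; X4 -> +; X5 -> (; Y1 -> S Y2; Y2 -> X5 X2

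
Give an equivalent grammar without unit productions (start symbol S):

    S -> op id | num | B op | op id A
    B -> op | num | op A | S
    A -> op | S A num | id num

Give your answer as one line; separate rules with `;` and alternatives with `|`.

Unit pairs: B ⇒* {S}.
Replace each nonterminal's rules with the union of the non-unit rules of every nonterminal it unit-derives.

S -> op id | num | B op | op id A; B -> op | num | op A | op id | B op | op id A; A -> op | S A num | id num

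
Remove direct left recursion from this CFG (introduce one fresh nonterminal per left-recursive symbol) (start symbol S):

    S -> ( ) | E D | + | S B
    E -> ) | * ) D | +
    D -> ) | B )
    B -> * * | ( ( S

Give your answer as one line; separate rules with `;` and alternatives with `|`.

Directly left-recursive nonterminal: S.
For S: α = {B}, β = {( ), E D, +}. Rewrite as S → β S' and S' → α S' | ε.

S -> ( ) S' | E D S' | + S'; E -> ) | * ) D | +; D -> ) | B ); B -> * * | ( ( S; S' -> B S' | ε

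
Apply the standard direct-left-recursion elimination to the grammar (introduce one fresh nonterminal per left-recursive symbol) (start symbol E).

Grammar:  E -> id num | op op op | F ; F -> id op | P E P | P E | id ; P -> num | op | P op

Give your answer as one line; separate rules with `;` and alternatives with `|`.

E -> id num | op op op | F; F -> id op | P E P | P E | id; P -> num P' | op P'; P' -> op P' | ε

Left recursion appears on P.
For P: α = {op}, β = {num, op}. Rewrite as P → β P' and P' → α P' | ε.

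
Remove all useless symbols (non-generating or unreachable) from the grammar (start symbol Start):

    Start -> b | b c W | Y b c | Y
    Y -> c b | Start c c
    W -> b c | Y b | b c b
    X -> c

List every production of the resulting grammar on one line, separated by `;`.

Start -> b | b c W | Y b c | Y; Y -> c b | Start c c; W -> b c | Y b | b c b

Generating nonterminals: {Start, W, X, Y}.
Reachable from Start after that: {Start, W, Y}.
Removed useless symbols: {X} and every production mentioning them.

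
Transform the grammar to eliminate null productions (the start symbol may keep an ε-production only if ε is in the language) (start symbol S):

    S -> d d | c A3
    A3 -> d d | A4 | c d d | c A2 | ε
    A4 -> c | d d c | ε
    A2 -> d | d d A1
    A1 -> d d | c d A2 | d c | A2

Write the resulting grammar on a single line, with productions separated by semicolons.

S -> d d | c A3 | c; A3 -> d d | A4 | c d d | c A2; A4 -> c | d d c; A2 -> d | d d A1; A1 -> d d | c d A2 | d c | A2

Nullable nonterminals: {A3, A4}.
ε ∉ L(G), so no ε-production is kept.
Expand every rule over subsets of its nullable positions: S → c A3 gives c A3 | c.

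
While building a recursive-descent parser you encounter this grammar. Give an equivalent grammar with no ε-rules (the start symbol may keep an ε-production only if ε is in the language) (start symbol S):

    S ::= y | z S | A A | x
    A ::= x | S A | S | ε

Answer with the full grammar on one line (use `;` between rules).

S ::= y | z S | z | A A | A | x | ε; A ::= x | S A | S

The nullable symbols are {A, S}.
ε ∈ L(G) since S is nullable, so keep S → ε.
Add the nullable-subset variants: S → z S gives z S | z. S → A A gives A A | A. A → S A gives S A | S.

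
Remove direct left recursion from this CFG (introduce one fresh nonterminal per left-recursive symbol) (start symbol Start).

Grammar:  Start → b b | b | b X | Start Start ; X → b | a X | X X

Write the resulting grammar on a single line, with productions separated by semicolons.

Start → b b Start1 | b Start1 | b X Start1; X → b X1 | a X X1; Start1 → Start Start1 | ε; X1 → X X1 | ε

Directly left-recursive nonterminals: Start, X.
For Start: α = {Start}, β = {b b, b, b X}. Rewrite as Start → β Start1 and Start1 → α Start1 | ε.
For X: α = {X}, β = {b, a X}. Rewrite as X → β X1 and X1 → α X1 | ε.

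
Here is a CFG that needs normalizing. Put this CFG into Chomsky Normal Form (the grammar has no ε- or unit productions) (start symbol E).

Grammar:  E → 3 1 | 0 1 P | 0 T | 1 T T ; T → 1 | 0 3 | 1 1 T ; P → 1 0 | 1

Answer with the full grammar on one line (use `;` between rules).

E → X1 X2 | X3 Y1 | X3 T | X2 Y2; T → 1 | X3 X1 | X2 Y3; P → X2 X3 | 1; X1 → 3; X2 → 1; X3 → 0; Y1 → X2 P; Y2 → T T; Y3 → X2 T

Introduce a nonterminal for each terminal appearing in a rule of length ≥ 2: X1 → 3, X2 → 1, X3 → 0.
Binarize each right-hand side of length ≥ 3 by chaining fresh nonterminals (Y1, Y2, …): affected rules were E → X3 X2 P; E → X2 T T; T → X2 X2 T.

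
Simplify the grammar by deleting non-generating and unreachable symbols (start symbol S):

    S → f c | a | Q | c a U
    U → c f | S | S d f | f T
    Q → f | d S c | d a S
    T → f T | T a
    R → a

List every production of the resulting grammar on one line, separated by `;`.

S → f c | a | Q | c a U; U → c f | S | S d f; Q → f | d S c | d a S

Generating nonterminals: {Q, R, S, U}.
Reachable from S after that: {Q, S, U}.
Removed useless symbols: {R, T} and every production mentioning them.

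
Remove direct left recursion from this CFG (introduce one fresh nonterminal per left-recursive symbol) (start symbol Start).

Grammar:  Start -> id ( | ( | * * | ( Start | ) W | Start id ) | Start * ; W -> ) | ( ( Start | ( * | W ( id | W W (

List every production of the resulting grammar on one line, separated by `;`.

Start -> id ( Start1 | ( Start1 | * * Start1 | ( Start Start1 | ) W Start1; W -> ) W1 | ( ( Start W1 | ( * W1; Start1 -> id ) Start1 | * Start1 | eps; W1 -> ( id W1 | W ( W1 | eps

Start, W are directly left-recursive.
For Start: α = {id ), *}, β = {id (, (, * *, ( Start, ) W}. Rewrite as Start → β Start1 and Start1 → α Start1 | ε.
For W: α = {( id, W (}, β = {), ( ( Start, ( *}. Rewrite as W → β W1 and W1 → α W1 | ε.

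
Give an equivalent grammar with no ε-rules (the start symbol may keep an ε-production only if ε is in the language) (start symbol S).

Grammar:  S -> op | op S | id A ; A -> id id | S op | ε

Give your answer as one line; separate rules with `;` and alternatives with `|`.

S -> op | op S | id A | id; A -> id id | S op

Nullable set = {A}.
ε ∉ L(G), so no ε-production is kept.
Add the nullable-subset variants: S → id A gives id A | id.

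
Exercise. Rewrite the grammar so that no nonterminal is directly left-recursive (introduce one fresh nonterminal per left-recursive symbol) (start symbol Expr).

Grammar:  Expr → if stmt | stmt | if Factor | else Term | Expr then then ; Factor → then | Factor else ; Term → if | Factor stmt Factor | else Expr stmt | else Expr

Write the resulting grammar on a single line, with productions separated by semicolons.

Expr → if stmt Expr1 | stmt Expr1 | if Factor Expr1 | else Term Expr1; Factor → then Factor1; Term → if | Factor stmt Factor | else Expr stmt | else Expr; Expr1 → then then Expr1 | ε; Factor1 → else Factor1 | ε

Directly left-recursive nonterminals: Expr, Factor.
For Expr: α = {then then}, β = {if stmt, stmt, if Factor, else Term}. Rewrite as Expr → β Expr1 and Expr1 → α Expr1 | ε.
For Factor: α = {else}, β = {then}. Rewrite as Factor → β Factor1 and Factor1 → α Factor1 | ε.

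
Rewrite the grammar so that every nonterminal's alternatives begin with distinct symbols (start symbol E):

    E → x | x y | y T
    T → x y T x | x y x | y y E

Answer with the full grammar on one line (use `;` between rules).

E → y T | x E'; T → y y E | x y T'; E' → ε | y; T' → T x | x

E has alternatives sharing prefix 'x': factor to E → x E' with E' → ε | y.
T has alternatives sharing prefix 'x y': factor to T → x y T' with T' → T x | x.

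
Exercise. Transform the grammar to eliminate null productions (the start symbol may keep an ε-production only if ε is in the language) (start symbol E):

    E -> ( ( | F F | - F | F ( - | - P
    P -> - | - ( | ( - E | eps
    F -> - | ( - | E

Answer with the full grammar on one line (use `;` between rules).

Nullable set = {P}.
ε ∉ L(G), so no ε-production is kept.
Add the nullable-subset variants: E → - P gives - P | -.

E -> ( ( | F F | - F | F ( - | - P | -; P -> - | - ( | ( - E; F -> - | ( - | E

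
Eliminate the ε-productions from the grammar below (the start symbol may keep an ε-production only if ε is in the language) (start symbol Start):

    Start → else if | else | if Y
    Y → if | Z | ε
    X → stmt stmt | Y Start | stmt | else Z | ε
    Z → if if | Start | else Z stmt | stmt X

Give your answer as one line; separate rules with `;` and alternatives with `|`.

Start → else if | else | if Y | if; Y → if | Z; X → stmt stmt | Y Start | Start | stmt | else Z; Z → if if | Start | else Z stmt | stmt X | stmt

Nullable set = {X, Y}.
ε ∉ L(G), so no ε-production is kept.
Add the nullable-subset variants: Start → if Y gives if Y | if. X → Y Start gives Y Start | Start. Z → stmt X gives stmt X | stmt.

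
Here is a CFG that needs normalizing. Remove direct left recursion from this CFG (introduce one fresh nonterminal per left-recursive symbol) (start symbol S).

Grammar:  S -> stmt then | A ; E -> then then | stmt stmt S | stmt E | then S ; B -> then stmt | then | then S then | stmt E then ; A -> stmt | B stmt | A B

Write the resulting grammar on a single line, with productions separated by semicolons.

Left recursion appears on A.
For A: α = {B}, β = {stmt, B stmt}. Rewrite as A → β A' and A' → α A' | ε.

S -> stmt then | A; E -> then then | stmt stmt S | stmt E | then S; B -> then stmt | then | then S then | stmt E then; A -> stmt A' | B stmt A'; A' -> B A' | eps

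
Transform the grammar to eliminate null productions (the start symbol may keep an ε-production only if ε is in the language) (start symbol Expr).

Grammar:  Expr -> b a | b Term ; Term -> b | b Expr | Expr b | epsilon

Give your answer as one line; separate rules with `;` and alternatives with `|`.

Nullable nonterminals: {Term}.
ε ∉ L(G), so no ε-production is kept.
Add the nullable-subset variants: Expr → b Term gives b Term | b.

Expr -> b a | b Term | b; Term -> b | b Expr | Expr b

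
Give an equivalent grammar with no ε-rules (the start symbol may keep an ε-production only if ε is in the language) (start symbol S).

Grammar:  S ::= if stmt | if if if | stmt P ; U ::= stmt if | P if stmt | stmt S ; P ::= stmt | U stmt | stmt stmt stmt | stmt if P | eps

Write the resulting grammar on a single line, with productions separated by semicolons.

Nullable nonterminals: {P}.
ε ∉ L(G), so no ε-production is kept.
Expand every rule over subsets of its nullable positions: S → stmt P gives stmt P | stmt. U → P if stmt gives P if stmt | if stmt. P → stmt if P gives stmt if P | stmt if.

S ::= if stmt | if if if | stmt P | stmt; U ::= stmt if | P if stmt | if stmt | stmt S; P ::= stmt | U stmt | stmt stmt stmt | stmt if P | stmt if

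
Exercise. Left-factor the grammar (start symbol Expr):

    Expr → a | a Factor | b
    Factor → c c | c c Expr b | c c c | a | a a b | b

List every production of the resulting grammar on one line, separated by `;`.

Expr has alternatives sharing prefix 'a': factor to Expr → a Expr1 with Expr1 → ε | Factor.
Factor has alternatives sharing prefix 'c c': factor to Factor → c c Factor1 with Factor1 → ε | Expr b | c.
Factor has alternatives sharing prefix 'a': factor to Factor → a Factor2 with Factor2 → ε | a b.

Expr → b | a Expr1; Factor → b | c c Factor1 | a Factor2; Expr1 → ε | Factor; Factor1 → ε | Expr b | c; Factor2 → ε | a b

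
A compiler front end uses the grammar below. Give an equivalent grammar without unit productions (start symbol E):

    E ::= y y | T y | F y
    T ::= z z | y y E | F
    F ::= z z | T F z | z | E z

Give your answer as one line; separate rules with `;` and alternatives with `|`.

E ::= y y | T y | F y; T ::= z z | T F z | z | E z | y y E; F ::= z z | T F z | z | E z

Unit pairs: T ⇒* {F}.
For each unit pair (A, B), copy every non-unit production of B to A, then drop all unit productions.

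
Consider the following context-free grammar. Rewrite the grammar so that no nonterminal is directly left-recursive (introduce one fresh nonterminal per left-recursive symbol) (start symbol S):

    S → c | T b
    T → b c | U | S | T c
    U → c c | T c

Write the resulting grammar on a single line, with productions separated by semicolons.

Directly left-recursive nonterminal: T.
For T: α = {c}, β = {b c, U, S}. Rewrite as T → β T' and T' → α T' | ε.

S → c | T b; T → b c T' | U T' | S T'; U → c c | T c; T' → c T' | ε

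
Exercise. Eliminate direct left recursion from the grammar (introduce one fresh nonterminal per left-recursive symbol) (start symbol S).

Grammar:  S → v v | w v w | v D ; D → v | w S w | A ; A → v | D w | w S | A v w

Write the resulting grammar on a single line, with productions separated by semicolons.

Left recursion appears on A.
For A: α = {v w}, β = {v, D w, w S}. Rewrite as A → β A' and A' → α A' | ε.

S → v v | w v w | v D; D → v | w S w | A; A → v A' | D w A' | w S A'; A' → v w A' | epsilon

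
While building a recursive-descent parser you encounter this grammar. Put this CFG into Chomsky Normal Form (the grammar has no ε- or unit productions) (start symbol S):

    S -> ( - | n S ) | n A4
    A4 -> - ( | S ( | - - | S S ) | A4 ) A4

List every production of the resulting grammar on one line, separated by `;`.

Introduce a nonterminal for each terminal appearing in a rule of length ≥ 2: X1 → (, X2 → -, X3 → n, X4 → ).
Binarize each right-hand side of length ≥ 3 by chaining fresh nonterminals (Y1, Y2, …): affected rules were S → X3 S X4; A4 → S S X4; A4 → A4 X4 A4.

S -> X1 X2 | X3 Y1 | X3 A4; A4 -> X2 X1 | S X1 | X2 X2 | S Y2 | A4 Y3; X1 -> (; X2 -> -; X3 -> n; X4 -> ); Y1 -> S X4; Y2 -> S X4; Y3 -> X4 A4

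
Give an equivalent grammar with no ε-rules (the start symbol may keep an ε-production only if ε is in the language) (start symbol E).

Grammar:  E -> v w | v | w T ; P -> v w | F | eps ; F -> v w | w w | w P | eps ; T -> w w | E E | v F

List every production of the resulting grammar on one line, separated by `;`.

Nullable nonterminals: {F, P}.
ε ∉ L(G), so no ε-production is kept.
Expand every rule over subsets of its nullable positions: F → w P gives w P | w. T → v F gives v F | v.

E -> v w | v | w T; P -> v w | F; F -> v w | w w | w P | w; T -> w w | E E | v F | v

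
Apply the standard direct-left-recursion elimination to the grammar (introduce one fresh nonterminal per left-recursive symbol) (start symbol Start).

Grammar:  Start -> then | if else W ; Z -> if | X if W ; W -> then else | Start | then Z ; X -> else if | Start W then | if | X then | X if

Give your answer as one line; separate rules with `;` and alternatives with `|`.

X is directly left-recursive.
For X: α = {then, if}, β = {else if, Start W then, if}. Rewrite as X → β X1 and X1 → α X1 | ε.

Start -> then | if else W; Z -> if | X if W; W -> then else | Start | then Z; X -> else if X1 | Start W then X1 | if X1; X1 -> then X1 | if X1 | eps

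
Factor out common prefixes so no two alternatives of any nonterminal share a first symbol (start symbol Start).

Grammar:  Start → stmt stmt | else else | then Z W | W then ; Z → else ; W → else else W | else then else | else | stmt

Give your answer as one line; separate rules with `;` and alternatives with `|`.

Start → stmt stmt | else else | then Z W | W then; Z → else; W → stmt | else W1; W1 → else W | then else | ε

W has alternatives sharing prefix 'else': factor to W → else W1 with W1 → else W | then else | ε.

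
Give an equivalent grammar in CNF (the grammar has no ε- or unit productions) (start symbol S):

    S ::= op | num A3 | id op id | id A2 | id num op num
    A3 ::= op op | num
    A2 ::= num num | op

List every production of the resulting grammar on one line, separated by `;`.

Introduce a nonterminal for each terminal appearing in a rule of length ≥ 2: X1 → num, X2 → id, X3 → op.
Binarize each right-hand side of length ≥ 3 by chaining fresh nonterminals (Y1, Y2, …): affected rules were S → X2 X3 X2; S → X2 X1 X3 X1.

S ::= op | X1 A3 | X2 Y1 | X2 A2 | X2 Y2; A3 ::= X3 X3 | num; A2 ::= X1 X1 | op; X1 ::= num; X2 ::= id; X3 ::= op; Y1 ::= X3 X2; Y2 ::= X1 Y3; Y3 ::= X3 X1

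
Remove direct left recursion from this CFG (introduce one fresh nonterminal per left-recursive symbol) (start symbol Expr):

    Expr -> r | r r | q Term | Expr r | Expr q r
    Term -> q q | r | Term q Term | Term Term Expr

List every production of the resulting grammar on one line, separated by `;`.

Expr -> r Expr1 | r r Expr1 | q Term Expr1; Term -> q q Term1 | r Term1; Expr1 -> r Expr1 | q r Expr1 | ε; Term1 -> q Term Term1 | Term Expr Term1 | ε

Expr, Term are directly left-recursive.
For Expr: α = {r, q r}, β = {r, r r, q Term}. Rewrite as Expr → β Expr1 and Expr1 → α Expr1 | ε.
For Term: α = {q Term, Term Expr}, β = {q q, r}. Rewrite as Term → β Term1 and Term1 → α Term1 | ε.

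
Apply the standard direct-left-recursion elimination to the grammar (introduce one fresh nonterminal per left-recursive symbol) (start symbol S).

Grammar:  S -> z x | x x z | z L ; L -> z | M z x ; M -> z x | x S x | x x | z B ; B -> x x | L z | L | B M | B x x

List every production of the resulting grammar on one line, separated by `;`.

S -> z x | x x z | z L; L -> z | M z x; M -> z x | x S x | x x | z B; B -> x x B' | L z B' | L B'; B' -> M B' | x x B' | eps

B is directly left-recursive.
For B: α = {M, x x}, β = {x x, L z, L}. Rewrite as B → β B' and B' → α B' | ε.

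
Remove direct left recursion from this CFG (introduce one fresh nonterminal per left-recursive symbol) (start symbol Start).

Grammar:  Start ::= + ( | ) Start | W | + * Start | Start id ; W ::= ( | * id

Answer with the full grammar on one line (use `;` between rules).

Left recursion appears on Start.
For Start: α = {id}, β = {+ (, ) Start, W, + * Start}. Rewrite as Start → β Start1 and Start1 → α Start1 | ε.

Start ::= + ( Start1 | ) Start Start1 | W Start1 | + * Start Start1; W ::= ( | * id; Start1 ::= id Start1 | eps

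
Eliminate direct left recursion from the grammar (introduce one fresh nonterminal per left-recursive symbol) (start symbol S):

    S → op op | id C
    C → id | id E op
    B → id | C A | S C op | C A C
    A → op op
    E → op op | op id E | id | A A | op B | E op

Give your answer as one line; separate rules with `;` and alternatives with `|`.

E is directly left-recursive.
For E: α = {op}, β = {op op, op id E, id, A A, op B}. Rewrite as E → β E' and E' → α E' | ε.

S → op op | id C; C → id | id E op; B → id | C A | S C op | C A C; A → op op; E → op op E' | op id E E' | id E' | A A E' | op B E'; E' → op E' | ε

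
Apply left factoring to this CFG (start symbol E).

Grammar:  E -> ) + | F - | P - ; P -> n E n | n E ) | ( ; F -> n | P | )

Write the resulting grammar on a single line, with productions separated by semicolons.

E -> ) + | F - | P -; P -> ( | n E P'; F -> n | P | ); P' -> n | )

P has alternatives sharing prefix 'n E': factor to P → n E P' with P' → n | ).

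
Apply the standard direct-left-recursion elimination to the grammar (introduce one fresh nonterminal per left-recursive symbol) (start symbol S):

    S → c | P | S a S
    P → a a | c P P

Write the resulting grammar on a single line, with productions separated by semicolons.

S → c S' | P S'; P → a a | c P P; S' → a S S' | ε

Left recursion appears on S.
For S: α = {a S}, β = {c, P}. Rewrite as S → β S' and S' → α S' | ε.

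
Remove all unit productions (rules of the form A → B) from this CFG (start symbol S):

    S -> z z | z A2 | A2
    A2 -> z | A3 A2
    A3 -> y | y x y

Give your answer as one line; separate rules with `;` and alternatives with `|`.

Unit pairs: S ⇒* {A2}.
For every A with A ⇒* B via unit rules, add B's non-unit alternatives to A; then delete every rule of the form X → Y.

S -> z | A3 A2 | z z | z A2; A2 -> z | A3 A2; A3 -> y | y x y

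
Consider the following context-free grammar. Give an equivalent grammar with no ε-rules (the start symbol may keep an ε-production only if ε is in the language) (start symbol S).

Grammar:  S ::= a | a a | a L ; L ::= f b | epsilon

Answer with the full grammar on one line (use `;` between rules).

S ::= a | a a | a L; L ::= f b

Nullable nonterminals: {L}.
ε ∉ L(G), so no ε-production is kept.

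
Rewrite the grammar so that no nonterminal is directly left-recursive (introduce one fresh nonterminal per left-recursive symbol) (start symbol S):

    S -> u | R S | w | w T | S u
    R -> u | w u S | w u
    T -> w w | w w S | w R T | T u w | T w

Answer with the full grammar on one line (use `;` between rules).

Directly left-recursive nonterminals: S, T.
For S: α = {u}, β = {u, R S, w, w T}. Rewrite as S → β S' and S' → α S' | ε.
For T: α = {u w, w}, β = {w w, w w S, w R T}. Rewrite as T → β T' and T' → α T' | ε.

S -> u S' | R S S' | w S' | w T S'; R -> u | w u S | w u; T -> w w T' | w w S T' | w R T T'; S' -> u S' | eps; T' -> u w T' | w T' | eps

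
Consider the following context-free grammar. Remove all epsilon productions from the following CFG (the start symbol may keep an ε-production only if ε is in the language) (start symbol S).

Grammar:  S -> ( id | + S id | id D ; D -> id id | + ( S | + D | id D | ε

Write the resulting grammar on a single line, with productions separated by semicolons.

Nullable set = {D}.
ε ∉ L(G), so no ε-production is kept.
For each production, add variants omitting each subset of nullable occurrences: S → id D gives id D | id. D → + D gives + D | +. D → id D gives id D | id.

S -> ( id | + S id | id D | id; D -> id id | + ( S | + D | + | id D | id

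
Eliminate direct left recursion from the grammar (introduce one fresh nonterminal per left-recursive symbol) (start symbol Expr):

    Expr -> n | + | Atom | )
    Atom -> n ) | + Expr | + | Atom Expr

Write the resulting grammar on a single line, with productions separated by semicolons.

Directly left-recursive nonterminal: Atom.
For Atom: α = {Expr}, β = {n ), + Expr, +}. Rewrite as Atom → β Atom1 and Atom1 → α Atom1 | ε.

Expr -> n | + | Atom | ); Atom -> n ) Atom1 | + Expr Atom1 | + Atom1; Atom1 -> Expr Atom1 | ε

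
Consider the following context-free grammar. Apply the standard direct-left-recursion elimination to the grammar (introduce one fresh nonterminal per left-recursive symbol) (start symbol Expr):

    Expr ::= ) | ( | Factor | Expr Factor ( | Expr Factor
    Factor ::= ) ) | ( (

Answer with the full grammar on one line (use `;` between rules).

Expr is directly left-recursive.
For Expr: α = {Factor (, Factor}, β = {), (, Factor}. Rewrite as Expr → β Expr1 and Expr1 → α Expr1 | ε.

Expr ::= ) Expr1 | ( Expr1 | Factor Expr1; Factor ::= ) ) | ( (; Expr1 ::= Factor ( Expr1 | Factor Expr1 | eps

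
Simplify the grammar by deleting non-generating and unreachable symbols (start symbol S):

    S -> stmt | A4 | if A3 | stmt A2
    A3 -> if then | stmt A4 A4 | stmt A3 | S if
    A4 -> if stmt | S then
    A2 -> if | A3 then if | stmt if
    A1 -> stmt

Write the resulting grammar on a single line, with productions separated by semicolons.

Generating nonterminals: {A1, A2, A3, A4, S}.
Reachable from S after that: {A2, A3, A4, S}.
Removed useless symbols: {A1} and every production mentioning them.

S -> stmt | A4 | if A3 | stmt A2; A3 -> if then | stmt A4 A4 | stmt A3 | S if; A4 -> if stmt | S then; A2 -> if | A3 then if | stmt if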